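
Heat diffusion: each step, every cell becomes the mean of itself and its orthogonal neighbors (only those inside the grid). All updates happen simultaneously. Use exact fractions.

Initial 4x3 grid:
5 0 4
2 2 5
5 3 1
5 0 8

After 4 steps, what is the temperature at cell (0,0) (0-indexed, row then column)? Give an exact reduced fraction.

Answer: 370387/129600

Derivation:
Step 1: cell (0,0) = 7/3
Step 2: cell (0,0) = 103/36
Step 3: cell (0,0) = 763/270
Step 4: cell (0,0) = 370387/129600
Full grid after step 4:
  370387/129600 2482253/864000 125029/43200
  651077/216000 1066927/360000 24401/8000
  686057/216000 291463/90000 229769/72000
  218531/64800 11183/3375 73027/21600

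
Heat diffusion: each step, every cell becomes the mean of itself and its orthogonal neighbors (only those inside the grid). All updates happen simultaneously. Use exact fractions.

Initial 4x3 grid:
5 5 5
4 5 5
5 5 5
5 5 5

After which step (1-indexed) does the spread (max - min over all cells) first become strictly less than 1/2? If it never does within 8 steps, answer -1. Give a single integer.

Step 1: max=5, min=14/3, spread=1/3
  -> spread < 1/2 first at step 1
Step 2: max=5, min=569/120, spread=31/120
Step 3: max=5, min=5189/1080, spread=211/1080
Step 4: max=8953/1800, min=523103/108000, spread=14077/108000
Step 5: max=536317/108000, min=4719593/972000, spread=5363/48600
Step 6: max=297131/60000, min=142059191/29160000, spread=93859/1166400
Step 7: max=480663533/97200000, min=8537725519/1749600000, spread=4568723/69984000
Step 8: max=14398381111/2916000000, min=513099564371/104976000000, spread=8387449/167961600

Answer: 1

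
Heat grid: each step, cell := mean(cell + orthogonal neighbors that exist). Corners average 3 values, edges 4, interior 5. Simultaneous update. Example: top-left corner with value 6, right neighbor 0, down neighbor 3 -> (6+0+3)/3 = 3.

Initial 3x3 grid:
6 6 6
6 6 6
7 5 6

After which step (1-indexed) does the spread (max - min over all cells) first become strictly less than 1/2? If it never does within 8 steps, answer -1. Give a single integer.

Step 1: max=25/4, min=17/3, spread=7/12
Step 2: max=73/12, min=88/15, spread=13/60
  -> spread < 1/2 first at step 2
Step 3: max=29027/4800, min=793/135, spread=7483/43200
Step 4: max=260257/43200, min=639779/108000, spread=21727/216000
Step 5: max=34562681/5760000, min=5764289/972000, spread=10906147/155520000
Step 6: max=932414713/155520000, min=693639941/116640000, spread=36295/746496
Step 7: max=55854962411/9331200000, min=10413084163/1749600000, spread=305773/8957952
Step 8: max=3349170305617/559872000000, min=2501815420619/419904000000, spread=2575951/107495424

Answer: 2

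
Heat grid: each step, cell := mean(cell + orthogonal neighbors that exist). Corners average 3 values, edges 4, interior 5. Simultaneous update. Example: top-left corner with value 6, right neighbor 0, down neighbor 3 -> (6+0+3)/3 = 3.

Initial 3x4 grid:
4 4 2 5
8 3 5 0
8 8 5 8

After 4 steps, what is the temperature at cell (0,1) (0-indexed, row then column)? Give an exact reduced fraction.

Step 1: cell (0,1) = 13/4
Step 2: cell (0,1) = 1091/240
Step 3: cell (0,1) = 30941/7200
Step 4: cell (0,1) = 1015427/216000
Full grid after step 4:
  649087/129600 1015427/216000 861467/216000 126193/32400
  4857953/864000 1807957/360000 52051/11250 1774769/432000
  84893/14400 5697/1000 267023/54000 304811/64800

Answer: 1015427/216000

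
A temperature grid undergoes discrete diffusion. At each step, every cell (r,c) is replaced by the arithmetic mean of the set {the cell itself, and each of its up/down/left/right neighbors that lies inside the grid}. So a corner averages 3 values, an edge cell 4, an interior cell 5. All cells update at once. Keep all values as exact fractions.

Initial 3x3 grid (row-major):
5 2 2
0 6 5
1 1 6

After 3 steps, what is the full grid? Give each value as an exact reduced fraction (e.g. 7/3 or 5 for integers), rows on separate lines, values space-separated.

After step 1:
  7/3 15/4 3
  3 14/5 19/4
  2/3 7/2 4
After step 2:
  109/36 713/240 23/6
  11/5 89/25 291/80
  43/18 329/120 49/12
After step 3:
  5903/2160 48211/14400 1253/360
  3353/1200 1511/500 18137/4800
  2639/1080 22993/7200 279/80

Answer: 5903/2160 48211/14400 1253/360
3353/1200 1511/500 18137/4800
2639/1080 22993/7200 279/80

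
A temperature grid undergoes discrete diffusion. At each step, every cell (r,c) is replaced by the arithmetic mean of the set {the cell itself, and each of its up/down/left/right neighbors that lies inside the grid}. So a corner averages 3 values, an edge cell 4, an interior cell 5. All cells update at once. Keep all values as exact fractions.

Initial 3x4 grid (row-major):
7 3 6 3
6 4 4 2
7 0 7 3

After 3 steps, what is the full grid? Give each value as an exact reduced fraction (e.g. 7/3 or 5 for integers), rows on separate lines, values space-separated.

Answer: 659/135 3401/720 2881/720 526/135
1787/360 323/75 1241/300 2623/720
614/135 3191/720 917/240 172/45

Derivation:
After step 1:
  16/3 5 4 11/3
  6 17/5 23/5 3
  13/3 9/2 7/2 4
After step 2:
  49/9 133/30 259/60 32/9
  143/30 47/10 37/10 229/60
  89/18 59/15 83/20 7/2
After step 3:
  659/135 3401/720 2881/720 526/135
  1787/360 323/75 1241/300 2623/720
  614/135 3191/720 917/240 172/45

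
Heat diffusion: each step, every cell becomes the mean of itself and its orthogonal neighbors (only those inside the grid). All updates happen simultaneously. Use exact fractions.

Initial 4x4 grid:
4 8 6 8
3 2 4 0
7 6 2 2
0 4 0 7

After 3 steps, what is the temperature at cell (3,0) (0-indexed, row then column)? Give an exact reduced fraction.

Answer: 7747/2160

Derivation:
Step 1: cell (3,0) = 11/3
Step 2: cell (3,0) = 61/18
Step 3: cell (3,0) = 7747/2160
Full grid after step 3:
  1721/360 5641/1200 17051/3600 9403/2160
  2573/600 4291/1000 23389/6000 27667/7200
  6919/1800 877/240 418/125 7561/2400
  7747/2160 23941/7200 7471/2400 89/30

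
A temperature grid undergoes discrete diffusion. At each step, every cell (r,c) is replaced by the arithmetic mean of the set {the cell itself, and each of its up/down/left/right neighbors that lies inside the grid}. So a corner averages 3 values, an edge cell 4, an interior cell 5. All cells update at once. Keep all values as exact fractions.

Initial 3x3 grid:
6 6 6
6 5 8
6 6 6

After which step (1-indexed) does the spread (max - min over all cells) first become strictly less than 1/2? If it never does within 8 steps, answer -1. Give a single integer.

Answer: 3

Derivation:
Step 1: max=20/3, min=23/4, spread=11/12
Step 2: max=1547/240, min=35/6, spread=49/80
Step 3: max=847/135, min=28313/4800, spread=16223/43200
  -> spread < 1/2 first at step 3
Step 4: max=5376683/864000, min=129079/21600, spread=213523/864000
Step 5: max=1498979/243000, min=103765417/17280000, spread=25457807/155520000
Step 6: max=19127064347/3110400000, min=156518837/25920000, spread=344803907/3110400000
Step 7: max=10719525697/1749600000, min=125474400851/20736000000, spread=42439400063/559872000000
Step 8: max=68510651094923/11197440000000, min=22639016875391/3732480000000, spread=3799043/71663616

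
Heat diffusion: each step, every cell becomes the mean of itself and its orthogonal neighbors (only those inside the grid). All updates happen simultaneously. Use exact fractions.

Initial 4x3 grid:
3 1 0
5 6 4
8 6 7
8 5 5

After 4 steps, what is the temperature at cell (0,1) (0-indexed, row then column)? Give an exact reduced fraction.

Answer: 1616747/432000

Derivation:
Step 1: cell (0,1) = 5/2
Step 2: cell (0,1) = 347/120
Step 3: cell (0,1) = 25153/7200
Step 4: cell (0,1) = 1616747/432000
Full grid after step 4:
  1629/400 1616747/432000 117899/32400
  343607/72000 818863/180000 923071/216000
  45923/8000 493319/90000 1132171/216000
  132811/21600 324559/54000 370333/64800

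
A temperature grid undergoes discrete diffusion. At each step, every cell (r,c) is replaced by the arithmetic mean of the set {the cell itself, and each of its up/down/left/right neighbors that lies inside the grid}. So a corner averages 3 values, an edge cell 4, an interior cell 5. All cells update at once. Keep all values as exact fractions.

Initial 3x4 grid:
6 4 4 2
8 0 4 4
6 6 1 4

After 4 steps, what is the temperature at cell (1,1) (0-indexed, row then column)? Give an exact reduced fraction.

Answer: 74167/18000

Derivation:
Step 1: cell (1,1) = 22/5
Step 2: cell (1,1) = 15/4
Step 3: cell (1,1) = 1301/300
Step 4: cell (1,1) = 74167/18000
Full grid after step 4:
  9871/2160 30461/7200 15451/4320 44437/12960
  205271/43200 74167/18000 132319/36000 57133/17280
  29953/6480 23077/5400 2581/720 14779/4320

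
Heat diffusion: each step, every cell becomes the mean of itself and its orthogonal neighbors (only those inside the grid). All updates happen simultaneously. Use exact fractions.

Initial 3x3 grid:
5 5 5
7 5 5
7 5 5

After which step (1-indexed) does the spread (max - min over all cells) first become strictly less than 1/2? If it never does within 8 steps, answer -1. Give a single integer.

Answer: 4

Derivation:
Step 1: max=19/3, min=5, spread=4/3
Step 2: max=107/18, min=5, spread=17/18
Step 3: max=6247/1080, min=461/90, spread=143/216
Step 4: max=366749/64800, min=7013/1350, spread=1205/2592
  -> spread < 1/2 first at step 4
Step 5: max=21739303/3888000, min=189541/36000, spread=10151/31104
Step 6: max=1292069141/233280000, min=51609209/9720000, spread=85517/373248
Step 7: max=77056390927/13996800000, min=6233753671/1166400000, spread=720431/4478976
Step 8: max=4602654194669/839808000000, min=15652161863/2916000000, spread=6069221/53747712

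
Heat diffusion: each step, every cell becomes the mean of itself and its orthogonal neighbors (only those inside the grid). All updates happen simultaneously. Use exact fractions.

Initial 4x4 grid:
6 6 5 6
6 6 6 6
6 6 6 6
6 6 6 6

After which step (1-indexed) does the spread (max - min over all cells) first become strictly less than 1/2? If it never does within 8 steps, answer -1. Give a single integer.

Answer: 1

Derivation:
Step 1: max=6, min=17/3, spread=1/3
  -> spread < 1/2 first at step 1
Step 2: max=6, min=689/120, spread=31/120
Step 3: max=6, min=6269/1080, spread=211/1080
Step 4: max=6, min=631157/108000, spread=16843/108000
Step 5: max=53921/9000, min=5693357/972000, spread=130111/972000
Step 6: max=3232841/540000, min=171317633/29160000, spread=3255781/29160000
Step 7: max=3228893/540000, min=5148446309/874800000, spread=82360351/874800000
Step 8: max=580693559/97200000, min=154712683109/26244000000, spread=2074577821/26244000000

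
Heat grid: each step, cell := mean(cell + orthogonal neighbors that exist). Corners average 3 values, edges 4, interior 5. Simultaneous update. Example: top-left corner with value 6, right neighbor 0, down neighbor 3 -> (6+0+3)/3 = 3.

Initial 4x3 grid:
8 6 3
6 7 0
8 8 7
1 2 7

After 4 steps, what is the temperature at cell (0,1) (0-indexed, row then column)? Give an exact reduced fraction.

Step 1: cell (0,1) = 6
Step 2: cell (0,1) = 79/15
Step 3: cell (0,1) = 4991/900
Step 4: cell (0,1) = 73681/13500
Full grid after step 4:
  191549/32400 73681/13500 36797/7200
  627053/108000 997543/180000 367327/72000
  602153/108000 20041/3750 1124681/216000
  339793/64800 250013/48000 165709/32400

Answer: 73681/13500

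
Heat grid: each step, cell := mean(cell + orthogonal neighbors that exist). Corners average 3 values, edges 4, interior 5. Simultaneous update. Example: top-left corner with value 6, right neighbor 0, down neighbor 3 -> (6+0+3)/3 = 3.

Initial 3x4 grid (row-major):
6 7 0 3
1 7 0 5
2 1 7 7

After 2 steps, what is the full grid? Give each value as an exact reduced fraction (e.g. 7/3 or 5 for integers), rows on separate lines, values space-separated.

After step 1:
  14/3 5 5/2 8/3
  4 16/5 19/5 15/4
  4/3 17/4 15/4 19/3
After step 2:
  41/9 461/120 419/120 107/36
  33/10 81/20 17/5 331/80
  115/36 47/15 68/15 83/18

Answer: 41/9 461/120 419/120 107/36
33/10 81/20 17/5 331/80
115/36 47/15 68/15 83/18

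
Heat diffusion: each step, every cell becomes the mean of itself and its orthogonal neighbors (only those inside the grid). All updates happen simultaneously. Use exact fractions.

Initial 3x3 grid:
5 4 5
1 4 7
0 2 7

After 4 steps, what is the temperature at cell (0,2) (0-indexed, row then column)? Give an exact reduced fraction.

Step 1: cell (0,2) = 16/3
Step 2: cell (0,2) = 187/36
Step 3: cell (0,2) = 10361/2160
Step 4: cell (0,2) = 592207/129600
Full grid after step 4:
  28777/8100 1749947/432000 592207/129600
  1403197/432000 57997/15000 3819769/864000
  134419/43200 3119519/864000 68279/16200

Answer: 592207/129600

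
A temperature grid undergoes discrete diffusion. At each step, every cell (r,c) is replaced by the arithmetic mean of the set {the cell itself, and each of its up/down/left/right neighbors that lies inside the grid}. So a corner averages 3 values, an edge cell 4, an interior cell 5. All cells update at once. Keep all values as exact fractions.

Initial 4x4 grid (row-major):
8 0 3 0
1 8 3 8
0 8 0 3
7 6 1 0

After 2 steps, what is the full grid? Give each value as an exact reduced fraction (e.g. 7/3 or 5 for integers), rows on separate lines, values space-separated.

Answer: 4 53/16 859/240 26/9
61/16 109/25 82/25 859/240
1019/240 209/50 163/50 127/48
83/18 959/240 139/48 35/18

Derivation:
After step 1:
  3 19/4 3/2 11/3
  17/4 4 22/5 7/2
  4 22/5 3 11/4
  13/3 11/2 7/4 4/3
After step 2:
  4 53/16 859/240 26/9
  61/16 109/25 82/25 859/240
  1019/240 209/50 163/50 127/48
  83/18 959/240 139/48 35/18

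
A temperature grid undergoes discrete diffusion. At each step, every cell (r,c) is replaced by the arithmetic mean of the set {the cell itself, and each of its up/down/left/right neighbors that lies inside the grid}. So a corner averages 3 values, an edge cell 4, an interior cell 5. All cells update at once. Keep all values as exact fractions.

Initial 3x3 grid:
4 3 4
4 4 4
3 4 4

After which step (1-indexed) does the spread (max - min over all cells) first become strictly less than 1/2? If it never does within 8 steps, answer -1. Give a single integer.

Step 1: max=4, min=11/3, spread=1/3
  -> spread < 1/2 first at step 1
Step 2: max=47/12, min=893/240, spread=47/240
Step 3: max=309/80, min=4019/1080, spread=61/432
Step 4: max=165967/43200, min=242563/64800, spread=511/5184
Step 5: max=9908149/2592000, min=14592911/3888000, spread=4309/62208
Step 6: max=197661901/51840000, min=878136367/233280000, spread=36295/746496
Step 7: max=35503950941/9331200000, min=52778156099/13996800000, spread=305773/8957952
Step 8: max=2127506070527/559872000000, min=3171134488603/839808000000, spread=2575951/107495424

Answer: 1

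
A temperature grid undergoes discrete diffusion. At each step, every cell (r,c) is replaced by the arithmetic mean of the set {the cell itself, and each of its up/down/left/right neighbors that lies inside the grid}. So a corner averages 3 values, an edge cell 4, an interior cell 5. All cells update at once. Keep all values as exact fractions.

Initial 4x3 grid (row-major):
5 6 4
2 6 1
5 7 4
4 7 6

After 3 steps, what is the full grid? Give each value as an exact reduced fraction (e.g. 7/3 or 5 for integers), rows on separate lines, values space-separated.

After step 1:
  13/3 21/4 11/3
  9/2 22/5 15/4
  9/2 29/5 9/2
  16/3 6 17/3
After step 2:
  169/36 353/80 38/9
  133/30 237/50 979/240
  151/30 126/25 1183/240
  95/18 57/10 97/18
After step 3:
  9749/2160 21683/4800 4577/1080
  17011/3600 4541/1000 32347/7200
  8903/1800 10177/2000 34987/7200
  1441/270 3211/600 11533/2160

Answer: 9749/2160 21683/4800 4577/1080
17011/3600 4541/1000 32347/7200
8903/1800 10177/2000 34987/7200
1441/270 3211/600 11533/2160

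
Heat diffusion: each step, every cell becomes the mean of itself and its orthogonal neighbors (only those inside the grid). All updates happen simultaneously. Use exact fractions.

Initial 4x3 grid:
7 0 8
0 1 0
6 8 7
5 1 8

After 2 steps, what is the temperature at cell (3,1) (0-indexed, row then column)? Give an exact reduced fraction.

Answer: 583/120

Derivation:
Step 1: cell (3,1) = 11/2
Step 2: cell (3,1) = 583/120
Full grid after step 2:
  59/18 27/10 32/9
  743/240 179/50 853/240
  337/80 112/25 1181/240
  19/4 583/120 199/36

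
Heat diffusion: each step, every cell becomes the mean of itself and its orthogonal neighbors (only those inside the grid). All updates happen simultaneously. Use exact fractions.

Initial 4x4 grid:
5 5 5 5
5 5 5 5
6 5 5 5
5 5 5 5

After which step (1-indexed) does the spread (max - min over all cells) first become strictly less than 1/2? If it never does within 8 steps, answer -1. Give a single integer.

Answer: 1

Derivation:
Step 1: max=16/3, min=5, spread=1/3
  -> spread < 1/2 first at step 1
Step 2: max=631/120, min=5, spread=31/120
Step 3: max=5611/1080, min=5, spread=211/1080
Step 4: max=556843/108000, min=5, spread=16843/108000
Step 5: max=4998643/972000, min=45079/9000, spread=130111/972000
Step 6: max=149442367/29160000, min=2707159/540000, spread=3255781/29160000
Step 7: max=4474353691/874800000, min=2711107/540000, spread=82360351/874800000
Step 8: max=133971316891/26244000000, min=488506441/97200000, spread=2074577821/26244000000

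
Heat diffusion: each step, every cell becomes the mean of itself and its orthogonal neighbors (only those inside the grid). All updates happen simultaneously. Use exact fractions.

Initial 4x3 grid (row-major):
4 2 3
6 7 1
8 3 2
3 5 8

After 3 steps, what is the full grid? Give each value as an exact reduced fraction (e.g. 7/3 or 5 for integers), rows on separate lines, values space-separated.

After step 1:
  4 4 2
  25/4 19/5 13/4
  5 5 7/2
  16/3 19/4 5
After step 2:
  19/4 69/20 37/12
  381/80 223/50 251/80
  259/48 441/100 67/16
  181/36 241/48 53/12
After step 3:
  1037/240 4723/1200 2321/720
  11621/2400 1011/250 8921/2400
  35273/7200 28169/6000 9691/2400
  139/27 67951/14400 109/24

Answer: 1037/240 4723/1200 2321/720
11621/2400 1011/250 8921/2400
35273/7200 28169/6000 9691/2400
139/27 67951/14400 109/24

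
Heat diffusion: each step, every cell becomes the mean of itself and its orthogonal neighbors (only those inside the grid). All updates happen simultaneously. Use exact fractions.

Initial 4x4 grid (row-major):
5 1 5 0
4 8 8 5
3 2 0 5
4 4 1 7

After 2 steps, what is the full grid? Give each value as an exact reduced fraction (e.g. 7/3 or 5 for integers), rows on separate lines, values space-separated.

After step 1:
  10/3 19/4 7/2 10/3
  5 23/5 26/5 9/2
  13/4 17/5 16/5 17/4
  11/3 11/4 3 13/3
After step 2:
  157/36 971/240 1007/240 34/9
  971/240 459/100 21/5 1037/240
  919/240 86/25 381/100 977/240
  29/9 769/240 797/240 139/36

Answer: 157/36 971/240 1007/240 34/9
971/240 459/100 21/5 1037/240
919/240 86/25 381/100 977/240
29/9 769/240 797/240 139/36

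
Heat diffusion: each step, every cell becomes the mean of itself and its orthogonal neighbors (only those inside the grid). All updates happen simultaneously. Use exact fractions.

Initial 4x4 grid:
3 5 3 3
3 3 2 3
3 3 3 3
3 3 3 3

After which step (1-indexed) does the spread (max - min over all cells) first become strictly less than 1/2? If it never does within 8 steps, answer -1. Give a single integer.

Answer: 3

Derivation:
Step 1: max=11/3, min=11/4, spread=11/12
Step 2: max=817/240, min=231/80, spread=31/60
Step 3: max=7207/2160, min=2339/800, spread=8917/21600
  -> spread < 1/2 first at step 3
Step 4: max=42209/12960, min=70481/24000, spread=207463/648000
Step 5: max=6251023/1944000, min=636731/216000, spread=130111/486000
Step 6: max=185421193/58320000, min=19155341/6480000, spread=3255781/14580000
Step 7: max=5519010847/1749600000, min=576618827/194400000, spread=82360351/437400000
Step 8: max=32901375701/10497600000, min=17356507469/5832000000, spread=2074577821/13122000000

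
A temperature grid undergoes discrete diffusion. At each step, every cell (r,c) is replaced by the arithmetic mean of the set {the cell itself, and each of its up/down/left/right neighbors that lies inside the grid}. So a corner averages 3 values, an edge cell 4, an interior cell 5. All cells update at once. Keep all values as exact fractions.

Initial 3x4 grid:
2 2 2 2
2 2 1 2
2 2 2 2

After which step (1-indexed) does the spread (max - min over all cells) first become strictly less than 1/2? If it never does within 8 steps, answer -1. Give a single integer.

Step 1: max=2, min=7/4, spread=1/4
  -> spread < 1/2 first at step 1
Step 2: max=2, min=177/100, spread=23/100
Step 3: max=787/400, min=8789/4800, spread=131/960
Step 4: max=14009/7200, min=79849/43200, spread=841/8640
Step 5: max=2786627/1440000, min=32017949/17280000, spread=56863/691200
Step 6: max=24930457/12960000, min=289505659/155520000, spread=386393/6220800
Step 7: max=9947641187/5184000000, min=116022276869/62208000000, spread=26795339/497664000
Step 8: max=594993850333/311040000000, min=6981144285871/3732480000000, spread=254051069/5971968000

Answer: 1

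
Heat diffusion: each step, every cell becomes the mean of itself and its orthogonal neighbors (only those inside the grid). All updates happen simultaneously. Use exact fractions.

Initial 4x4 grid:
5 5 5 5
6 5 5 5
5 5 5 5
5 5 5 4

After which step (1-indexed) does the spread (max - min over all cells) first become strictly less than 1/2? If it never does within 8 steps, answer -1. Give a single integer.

Step 1: max=16/3, min=14/3, spread=2/3
Step 2: max=631/120, min=85/18, spread=193/360
Step 3: max=5611/1080, min=1039/216, spread=52/135
  -> spread < 1/2 first at step 3
Step 4: max=556843/108000, min=31357/6480, spread=102679/324000
Step 5: max=4998643/972000, min=4740767/972000, spread=64469/243000
Step 6: max=149314387/29160000, min=142829291/29160000, spread=810637/3645000
Step 7: max=4467275101/874800000, min=860756977/174960000, spread=20436277/109350000
Step 8: max=133630630891/26244000000, min=25901869831/5248800000, spread=515160217/3280500000

Answer: 3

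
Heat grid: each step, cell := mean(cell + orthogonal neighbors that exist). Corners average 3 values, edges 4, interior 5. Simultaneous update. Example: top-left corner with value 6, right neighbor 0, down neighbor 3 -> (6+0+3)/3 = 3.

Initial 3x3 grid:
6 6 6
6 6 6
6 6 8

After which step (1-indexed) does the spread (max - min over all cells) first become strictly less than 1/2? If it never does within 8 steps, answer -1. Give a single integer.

Answer: 3

Derivation:
Step 1: max=20/3, min=6, spread=2/3
Step 2: max=59/9, min=6, spread=5/9
Step 3: max=689/108, min=6, spread=41/108
  -> spread < 1/2 first at step 3
Step 4: max=41011/6480, min=1091/180, spread=347/1296
Step 5: max=2439737/388800, min=10957/1800, spread=2921/15552
Step 6: max=145796539/23328000, min=1321483/216000, spread=24611/186624
Step 7: max=8716802033/1399680000, min=29816741/4860000, spread=207329/2239488
Step 8: max=521914752451/83980800000, min=1594001599/259200000, spread=1746635/26873856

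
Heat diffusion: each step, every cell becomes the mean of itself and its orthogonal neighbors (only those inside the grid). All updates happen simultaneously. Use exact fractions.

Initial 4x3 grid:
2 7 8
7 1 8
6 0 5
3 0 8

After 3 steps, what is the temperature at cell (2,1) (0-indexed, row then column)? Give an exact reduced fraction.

Answer: 2261/600

Derivation:
Step 1: cell (2,1) = 12/5
Step 2: cell (2,1) = 19/5
Step 3: cell (2,1) = 2261/600
Full grid after step 3:
  5263/1080 809/160 12361/2160
  749/180 1901/400 7277/1440
  893/240 2261/600 6493/1440
  2333/720 10283/2880 4177/1080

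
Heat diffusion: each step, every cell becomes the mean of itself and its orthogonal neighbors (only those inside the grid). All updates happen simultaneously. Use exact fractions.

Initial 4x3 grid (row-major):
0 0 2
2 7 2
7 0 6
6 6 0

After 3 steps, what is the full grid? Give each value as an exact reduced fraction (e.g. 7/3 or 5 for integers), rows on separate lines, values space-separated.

After step 1:
  2/3 9/4 4/3
  4 11/5 17/4
  15/4 26/5 2
  19/3 3 4
After step 2:
  83/36 129/80 47/18
  637/240 179/50 587/240
  1157/240 323/100 309/80
  157/36 139/30 3
After step 3:
  1183/540 12131/4800 2401/1080
  24049/7200 5409/2000 22499/7200
  27119/7200 3019/750 7523/2400
  9947/2160 6851/1800 2759/720

Answer: 1183/540 12131/4800 2401/1080
24049/7200 5409/2000 22499/7200
27119/7200 3019/750 7523/2400
9947/2160 6851/1800 2759/720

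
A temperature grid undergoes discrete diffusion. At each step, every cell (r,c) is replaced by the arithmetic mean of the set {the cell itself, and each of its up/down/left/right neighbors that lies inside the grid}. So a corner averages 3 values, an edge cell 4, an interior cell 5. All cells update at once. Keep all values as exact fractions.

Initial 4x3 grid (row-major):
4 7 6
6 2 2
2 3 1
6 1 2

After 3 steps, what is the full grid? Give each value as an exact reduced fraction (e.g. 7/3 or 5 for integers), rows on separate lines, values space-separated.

Answer: 997/216 61271/14400 299/72
27883/7200 22819/6000 2587/800
8351/2400 8257/3000 18953/7200
707/240 9739/3600 4583/2160

Derivation:
After step 1:
  17/3 19/4 5
  7/2 4 11/4
  17/4 9/5 2
  3 3 4/3
After step 2:
  167/36 233/48 25/6
  209/48 84/25 55/16
  251/80 301/100 473/240
  41/12 137/60 19/9
After step 3:
  997/216 61271/14400 299/72
  27883/7200 22819/6000 2587/800
  8351/2400 8257/3000 18953/7200
  707/240 9739/3600 4583/2160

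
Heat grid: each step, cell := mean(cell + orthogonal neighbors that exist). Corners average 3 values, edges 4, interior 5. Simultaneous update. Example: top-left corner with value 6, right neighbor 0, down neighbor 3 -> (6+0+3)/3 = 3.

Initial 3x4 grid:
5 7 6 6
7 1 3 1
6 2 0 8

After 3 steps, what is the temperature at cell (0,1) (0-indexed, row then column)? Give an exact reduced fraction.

Step 1: cell (0,1) = 19/4
Step 2: cell (0,1) = 247/48
Step 3: cell (0,1) = 32777/7200
Full grid after step 3:
  139/27 32777/7200 32417/7200 8987/2160
  64399/14400 12763/3000 21431/6000 28367/7200
  607/144 1389/400 1033/300 293/90

Answer: 32777/7200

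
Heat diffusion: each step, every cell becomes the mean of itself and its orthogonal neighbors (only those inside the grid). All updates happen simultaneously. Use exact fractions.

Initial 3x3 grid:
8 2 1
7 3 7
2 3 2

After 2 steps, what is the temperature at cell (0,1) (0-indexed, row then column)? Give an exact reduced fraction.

Answer: 169/40

Derivation:
Step 1: cell (0,1) = 7/2
Step 2: cell (0,1) = 169/40
Full grid after step 2:
  85/18 169/40 121/36
  143/30 373/100 899/240
  23/6 149/40 13/4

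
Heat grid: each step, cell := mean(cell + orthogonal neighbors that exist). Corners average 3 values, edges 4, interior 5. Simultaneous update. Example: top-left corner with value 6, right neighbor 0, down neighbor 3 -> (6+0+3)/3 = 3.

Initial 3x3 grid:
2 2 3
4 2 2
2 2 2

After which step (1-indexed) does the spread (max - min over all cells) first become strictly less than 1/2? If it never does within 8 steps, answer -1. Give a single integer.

Answer: 2

Derivation:
Step 1: max=8/3, min=2, spread=2/3
Step 2: max=307/120, min=25/12, spread=19/40
  -> spread < 1/2 first at step 2
Step 3: max=5359/2160, min=1583/720, spread=61/216
Step 4: max=313913/129600, min=96121/43200, spread=511/2592
Step 5: max=18700111/7776000, min=5874287/2592000, spread=4309/31104
Step 6: max=1110471017/466560000, min=355034089/155520000, spread=36295/373248
Step 7: max=66290458399/27993600000, min=21459792383/9331200000, spread=305773/4478976
Step 8: max=3958741692953/1679616000000, min=1292747741401/559872000000, spread=2575951/53747712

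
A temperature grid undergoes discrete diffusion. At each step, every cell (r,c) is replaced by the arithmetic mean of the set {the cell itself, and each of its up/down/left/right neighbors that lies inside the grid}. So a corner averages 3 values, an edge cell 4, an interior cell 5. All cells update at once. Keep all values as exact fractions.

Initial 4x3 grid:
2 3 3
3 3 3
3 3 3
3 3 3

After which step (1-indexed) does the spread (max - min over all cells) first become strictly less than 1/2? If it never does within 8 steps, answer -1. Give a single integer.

Answer: 1

Derivation:
Step 1: max=3, min=8/3, spread=1/3
  -> spread < 1/2 first at step 1
Step 2: max=3, min=49/18, spread=5/18
Step 3: max=3, min=607/216, spread=41/216
Step 4: max=3, min=73543/25920, spread=4217/25920
Step 5: max=21521/7200, min=4456451/1555200, spread=38417/311040
Step 6: max=429403/144000, min=268735789/93312000, spread=1903471/18662400
Step 7: max=12844241/4320000, min=16195170911/5598720000, spread=18038617/223948800
Step 8: max=1153473241/388800000, min=974501417149/335923200000, spread=883978523/13436928000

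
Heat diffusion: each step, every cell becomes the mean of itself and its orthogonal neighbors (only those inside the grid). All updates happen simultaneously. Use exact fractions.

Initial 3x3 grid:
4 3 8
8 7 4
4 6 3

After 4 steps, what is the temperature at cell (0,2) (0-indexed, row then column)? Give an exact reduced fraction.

Step 1: cell (0,2) = 5
Step 2: cell (0,2) = 16/3
Step 3: cell (0,2) = 943/180
Step 4: cell (0,2) = 1187/225
Full grid after step 4:
  234929/43200 769459/144000 1187/225
  1565543/288000 1925623/360000 2255377/432000
  78193/14400 572563/108000 337331/64800

Answer: 1187/225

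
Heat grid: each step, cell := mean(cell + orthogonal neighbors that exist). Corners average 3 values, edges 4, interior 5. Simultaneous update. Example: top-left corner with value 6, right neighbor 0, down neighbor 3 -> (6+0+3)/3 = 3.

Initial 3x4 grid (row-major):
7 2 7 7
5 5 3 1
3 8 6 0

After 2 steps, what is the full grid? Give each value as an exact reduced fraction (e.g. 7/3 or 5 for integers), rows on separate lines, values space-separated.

After step 1:
  14/3 21/4 19/4 5
  5 23/5 22/5 11/4
  16/3 11/2 17/4 7/3
After step 2:
  179/36 289/60 97/20 25/6
  49/10 99/20 83/20 869/240
  95/18 1181/240 989/240 28/9

Answer: 179/36 289/60 97/20 25/6
49/10 99/20 83/20 869/240
95/18 1181/240 989/240 28/9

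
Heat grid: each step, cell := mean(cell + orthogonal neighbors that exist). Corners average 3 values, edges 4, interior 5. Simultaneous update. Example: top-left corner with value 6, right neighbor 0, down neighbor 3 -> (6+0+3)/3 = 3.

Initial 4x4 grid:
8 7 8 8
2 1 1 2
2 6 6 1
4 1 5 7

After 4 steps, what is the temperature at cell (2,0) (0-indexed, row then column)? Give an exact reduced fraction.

Step 1: cell (2,0) = 7/2
Step 2: cell (2,0) = 737/240
Step 3: cell (2,0) = 24989/7200
Step 4: cell (2,0) = 774647/216000
Full grid after step 4:
  293437/64800 15736/3375 42509/9000 233/50
  880399/216000 750043/180000 21397/5000 39079/9000
  774647/216000 337363/90000 712079/180000 13727/3375
  112747/32400 786827/216000 846323/216000 262841/64800

Answer: 774647/216000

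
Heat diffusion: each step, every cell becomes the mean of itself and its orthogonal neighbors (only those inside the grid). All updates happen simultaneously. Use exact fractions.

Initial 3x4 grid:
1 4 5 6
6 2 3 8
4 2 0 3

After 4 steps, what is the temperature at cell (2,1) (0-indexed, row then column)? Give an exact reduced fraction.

Answer: 2861/900

Derivation:
Step 1: cell (2,1) = 2
Step 2: cell (2,1) = 57/20
Step 3: cell (2,1) = 59/20
Step 4: cell (2,1) = 2861/900
Full grid after step 4:
  89443/25920 39707/10800 22019/5400 28733/6480
  574487/172800 48593/14400 377/100 59209/14400
  27001/8640 2861/900 18319/5400 24193/6480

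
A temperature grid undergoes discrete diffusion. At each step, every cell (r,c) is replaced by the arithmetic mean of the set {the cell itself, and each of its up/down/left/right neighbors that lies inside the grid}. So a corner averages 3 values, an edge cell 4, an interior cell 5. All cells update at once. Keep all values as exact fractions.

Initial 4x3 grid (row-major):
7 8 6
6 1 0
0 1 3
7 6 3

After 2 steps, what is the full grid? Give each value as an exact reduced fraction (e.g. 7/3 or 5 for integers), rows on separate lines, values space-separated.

Answer: 16/3 611/120 38/9
43/10 169/50 727/240
203/60 149/50 209/80
145/36 887/240 10/3

Derivation:
After step 1:
  7 11/2 14/3
  7/2 16/5 5/2
  7/2 11/5 7/4
  13/3 17/4 4
After step 2:
  16/3 611/120 38/9
  43/10 169/50 727/240
  203/60 149/50 209/80
  145/36 887/240 10/3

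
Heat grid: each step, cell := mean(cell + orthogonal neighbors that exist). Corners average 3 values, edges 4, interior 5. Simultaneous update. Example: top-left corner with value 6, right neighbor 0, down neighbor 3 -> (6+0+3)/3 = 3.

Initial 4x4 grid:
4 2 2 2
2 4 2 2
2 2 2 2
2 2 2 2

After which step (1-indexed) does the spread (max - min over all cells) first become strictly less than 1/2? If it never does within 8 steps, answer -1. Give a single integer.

Step 1: max=3, min=2, spread=1
Step 2: max=26/9, min=2, spread=8/9
Step 3: max=713/270, min=2, spread=173/270
Step 4: max=5291/2025, min=613/300, spread=4613/8100
Step 5: max=306193/121500, min=18469/9000, spread=113723/243000
  -> spread < 1/2 first at step 5
Step 6: max=9040069/3645000, min=112523/54000, spread=2889533/7290000
Step 7: max=133018937/54675000, min=3403283/1620000, spread=72632543/218700000
Step 8: max=7882694257/3280500000, min=515997343/243000000, spread=1833460253/6561000000

Answer: 5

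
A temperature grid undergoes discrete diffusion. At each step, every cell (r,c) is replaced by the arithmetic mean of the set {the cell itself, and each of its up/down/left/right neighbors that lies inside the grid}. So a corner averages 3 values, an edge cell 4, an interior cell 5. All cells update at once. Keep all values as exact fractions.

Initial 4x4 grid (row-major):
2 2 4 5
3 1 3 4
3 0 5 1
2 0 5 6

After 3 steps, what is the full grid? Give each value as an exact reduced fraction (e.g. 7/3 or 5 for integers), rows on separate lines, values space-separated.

Answer: 308/135 3751/1440 899/288 973/270
3097/1440 1777/750 467/150 1001/288
14149/7200 3529/1500 1483/500 347/96
1087/540 16699/7200 1517/480 71/20

Derivation:
After step 1:
  7/3 9/4 7/2 13/3
  9/4 9/5 17/5 13/4
  2 9/5 14/5 4
  5/3 7/4 4 4
After step 2:
  41/18 593/240 809/240 133/36
  503/240 23/10 59/20 899/240
  463/240 203/100 16/5 281/80
  65/36 553/240 251/80 4
After step 3:
  308/135 3751/1440 899/288 973/270
  3097/1440 1777/750 467/150 1001/288
  14149/7200 3529/1500 1483/500 347/96
  1087/540 16699/7200 1517/480 71/20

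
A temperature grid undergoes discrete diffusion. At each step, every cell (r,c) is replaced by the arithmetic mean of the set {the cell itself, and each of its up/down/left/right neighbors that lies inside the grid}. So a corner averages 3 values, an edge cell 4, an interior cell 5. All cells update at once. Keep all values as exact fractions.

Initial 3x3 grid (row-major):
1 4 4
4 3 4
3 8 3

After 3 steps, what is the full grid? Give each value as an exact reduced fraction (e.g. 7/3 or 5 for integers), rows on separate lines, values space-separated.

After step 1:
  3 3 4
  11/4 23/5 7/2
  5 17/4 5
After step 2:
  35/12 73/20 7/2
  307/80 181/50 171/40
  4 377/80 17/4
After step 3:
  2497/720 2053/600 457/120
  17249/4800 4019/1000 3129/800
  251/60 6633/1600 353/80

Answer: 2497/720 2053/600 457/120
17249/4800 4019/1000 3129/800
251/60 6633/1600 353/80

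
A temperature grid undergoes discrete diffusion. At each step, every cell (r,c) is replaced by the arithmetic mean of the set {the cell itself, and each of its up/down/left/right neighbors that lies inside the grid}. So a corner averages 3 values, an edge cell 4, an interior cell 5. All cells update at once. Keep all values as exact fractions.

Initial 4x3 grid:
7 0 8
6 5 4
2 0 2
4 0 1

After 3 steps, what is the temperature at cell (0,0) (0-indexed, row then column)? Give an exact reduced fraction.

Step 1: cell (0,0) = 13/3
Step 2: cell (0,0) = 43/9
Step 3: cell (0,0) = 457/108
Full grid after step 3:
  457/108 15619/3600 289/72
  3481/900 10417/3000 2129/600
  827/300 5143/2000 1379/600
  1571/720 8507/4800 1241/720

Answer: 457/108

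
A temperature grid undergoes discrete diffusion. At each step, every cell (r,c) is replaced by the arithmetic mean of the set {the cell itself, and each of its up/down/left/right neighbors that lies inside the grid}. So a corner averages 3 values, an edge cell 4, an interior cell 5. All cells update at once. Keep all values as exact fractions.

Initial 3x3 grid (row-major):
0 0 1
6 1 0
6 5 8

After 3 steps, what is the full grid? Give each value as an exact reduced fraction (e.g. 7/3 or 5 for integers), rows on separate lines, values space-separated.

After step 1:
  2 1/2 1/3
  13/4 12/5 5/2
  17/3 5 13/3
After step 2:
  23/12 157/120 10/9
  799/240 273/100 287/120
  167/36 87/20 71/18
After step 3:
  1573/720 12719/7200 433/270
  45413/14400 16931/6000 18319/7200
  8869/2160 4699/1200 3847/1080

Answer: 1573/720 12719/7200 433/270
45413/14400 16931/6000 18319/7200
8869/2160 4699/1200 3847/1080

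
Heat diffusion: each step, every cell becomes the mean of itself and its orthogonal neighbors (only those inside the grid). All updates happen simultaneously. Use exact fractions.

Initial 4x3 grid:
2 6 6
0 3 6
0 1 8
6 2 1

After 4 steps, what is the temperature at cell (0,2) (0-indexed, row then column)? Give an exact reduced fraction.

Answer: 7475/1728

Derivation:
Step 1: cell (0,2) = 6
Step 2: cell (0,2) = 16/3
Step 3: cell (0,2) = 47/10
Step 4: cell (0,2) = 7475/1728
Full grid after step 4:
  16415/5184 649283/172800 7475/1728
  61801/21600 251083/72000 58709/14400
  56797/21600 13973/4500 158519/43200
  33173/12960 255593/86400 10877/3240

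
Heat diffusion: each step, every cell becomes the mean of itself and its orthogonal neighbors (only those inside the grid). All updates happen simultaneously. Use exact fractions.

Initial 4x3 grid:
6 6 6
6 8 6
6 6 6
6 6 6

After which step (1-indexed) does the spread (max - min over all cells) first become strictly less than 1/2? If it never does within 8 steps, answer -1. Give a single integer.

Answer: 2

Derivation:
Step 1: max=13/2, min=6, spread=1/2
Step 2: max=323/50, min=6, spread=23/50
  -> spread < 1/2 first at step 2
Step 3: max=15211/2400, min=1213/200, spread=131/480
Step 4: max=136151/21600, min=21991/3600, spread=841/4320
Step 5: max=54382051/8640000, min=4413373/720000, spread=56863/345600
Step 6: max=488094341/77760000, min=39869543/6480000, spread=386393/3110400
Step 7: max=195017723131/31104000000, min=15972358813/2592000000, spread=26795339/248832000
Step 8: max=11681255714129/1866240000000, min=960206149667/155520000000, spread=254051069/2985984000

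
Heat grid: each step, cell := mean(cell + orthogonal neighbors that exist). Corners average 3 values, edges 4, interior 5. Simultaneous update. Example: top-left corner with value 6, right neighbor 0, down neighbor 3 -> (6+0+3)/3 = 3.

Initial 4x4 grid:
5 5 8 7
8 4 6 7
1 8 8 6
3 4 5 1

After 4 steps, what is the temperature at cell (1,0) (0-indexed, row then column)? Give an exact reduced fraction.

Step 1: cell (1,0) = 9/2
Step 2: cell (1,0) = 217/40
Step 3: cell (1,0) = 2061/400
Step 4: cell (1,0) = 4289/800
Full grid after step 4:
  59803/10800 427/72 168853/27000 26159/4050
  4289/800 168133/30000 136849/22500 166513/27000
  522839/108000 235837/45000 164309/30000 17057/3000
  75157/16200 513479/108000 184189/36000 56267/10800

Answer: 4289/800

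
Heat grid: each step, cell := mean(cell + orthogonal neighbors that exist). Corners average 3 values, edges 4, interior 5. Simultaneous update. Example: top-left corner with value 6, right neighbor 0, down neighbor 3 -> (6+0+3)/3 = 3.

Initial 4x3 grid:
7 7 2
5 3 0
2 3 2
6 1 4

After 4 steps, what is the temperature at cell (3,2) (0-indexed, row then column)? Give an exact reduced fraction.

Answer: 176933/64800

Derivation:
Step 1: cell (3,2) = 7/3
Step 2: cell (3,2) = 97/36
Step 3: cell (3,2) = 2731/1080
Step 4: cell (3,2) = 176933/64800
Full grid after step 4:
  551971/129600 3394349/864000 147307/43200
  864641/216000 1255801/360000 7021/2250
  249367/72000 285019/90000 73747/27000
  8867/2700 1262107/432000 176933/64800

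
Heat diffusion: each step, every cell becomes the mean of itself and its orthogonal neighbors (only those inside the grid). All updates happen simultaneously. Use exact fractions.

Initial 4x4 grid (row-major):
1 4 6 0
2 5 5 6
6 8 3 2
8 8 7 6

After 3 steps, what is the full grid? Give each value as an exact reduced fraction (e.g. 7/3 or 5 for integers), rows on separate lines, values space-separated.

After step 1:
  7/3 4 15/4 4
  7/2 24/5 5 13/4
  6 6 5 17/4
  22/3 31/4 6 5
After step 2:
  59/18 893/240 67/16 11/3
  499/120 233/50 109/25 33/8
  137/24 591/100 21/4 35/8
  253/36 325/48 95/16 61/12
After step 3:
  8033/2160 28523/7200 3187/800 575/144
  2003/450 27371/6000 9033/2000 2479/600
  5131/900 33959/6000 10333/2000 113/24
  2809/432 46163/7200 553/96 739/144

Answer: 8033/2160 28523/7200 3187/800 575/144
2003/450 27371/6000 9033/2000 2479/600
5131/900 33959/6000 10333/2000 113/24
2809/432 46163/7200 553/96 739/144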